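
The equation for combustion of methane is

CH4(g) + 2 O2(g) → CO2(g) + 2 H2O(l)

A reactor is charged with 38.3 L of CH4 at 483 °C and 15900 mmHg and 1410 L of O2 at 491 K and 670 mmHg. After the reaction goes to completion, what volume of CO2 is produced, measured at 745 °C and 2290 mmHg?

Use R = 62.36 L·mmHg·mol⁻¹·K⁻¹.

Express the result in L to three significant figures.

358 L

n(CH4) = PV/RT = (15900 × 38.3) / (62.36 × 756.15) = 12.91 mol
n(O2) = PV/RT = (670 × 1410) / (62.36 × 491) = 30.85 mol
For 12.91 mol CH4, stoichiometry requires (2/1) × 12.91 = 25.82 mol O2; 30.85 mol is available, so CH4 is limiting.
n(CO2) = (1/1) × 12.91 = 12.91 mol
V(CO2) = nRT/P = 12.91 × 62.36 × 1018.15 / 2290 = 357.9 L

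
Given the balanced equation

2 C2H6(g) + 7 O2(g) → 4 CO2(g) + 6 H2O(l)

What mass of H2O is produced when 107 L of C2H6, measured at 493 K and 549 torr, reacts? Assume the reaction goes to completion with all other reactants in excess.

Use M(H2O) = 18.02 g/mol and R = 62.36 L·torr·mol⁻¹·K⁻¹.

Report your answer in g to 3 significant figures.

103 g

n(C2H6) = PV/RT = (549 × 107) / (62.36 × 493) = 1.911 mol
n(H2O) = (6/2) × 1.911 = 5.733 mol
m(H2O) = 5.733 × 18.02 = 103.3 g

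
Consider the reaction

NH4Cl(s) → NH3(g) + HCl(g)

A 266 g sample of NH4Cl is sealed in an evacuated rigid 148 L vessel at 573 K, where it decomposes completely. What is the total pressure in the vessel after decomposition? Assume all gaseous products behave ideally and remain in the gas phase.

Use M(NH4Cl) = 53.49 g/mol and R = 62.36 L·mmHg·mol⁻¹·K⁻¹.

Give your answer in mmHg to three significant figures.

2400 mmHg

n(NH4Cl) = 266 / 53.49 = 4.973 mol
n(gas produced) = (2/1) × 4.973 = 9.946 mol
P = nRT/V = 9.946 × 62.36 × 573 / 148 = 2401 mmHg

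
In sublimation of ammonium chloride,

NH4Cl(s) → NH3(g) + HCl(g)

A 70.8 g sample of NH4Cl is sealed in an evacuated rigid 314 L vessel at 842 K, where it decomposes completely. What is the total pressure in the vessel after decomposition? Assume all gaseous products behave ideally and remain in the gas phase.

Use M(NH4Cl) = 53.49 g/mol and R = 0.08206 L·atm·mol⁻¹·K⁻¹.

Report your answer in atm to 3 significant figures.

0.583 atm

n(NH4Cl) = 70.8 / 53.49 = 1.324 mol
n(gas produced) = (2/1) × 1.324 = 2.648 mol
P = nRT/V = 2.648 × 0.08206 × 842 / 314 = 0.5827 atm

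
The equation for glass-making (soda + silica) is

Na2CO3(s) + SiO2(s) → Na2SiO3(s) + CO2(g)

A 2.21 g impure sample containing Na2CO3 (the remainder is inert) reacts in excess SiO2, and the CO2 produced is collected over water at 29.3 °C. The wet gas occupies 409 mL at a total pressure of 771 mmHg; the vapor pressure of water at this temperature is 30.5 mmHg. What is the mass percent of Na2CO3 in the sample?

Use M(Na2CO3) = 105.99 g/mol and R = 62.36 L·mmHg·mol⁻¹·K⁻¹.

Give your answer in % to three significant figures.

P(CO2) = 771 − 30.5 = 740.5 mmHg
n(CO2) = PV/RT = (740.5 × 0.4090) / (62.36 × 302.45) = 0.01606 mol
n(Na2CO3) = (1/1) × 0.01606 = 0.01606 mol
m(Na2CO3) = 0.01606 × 105.99 = 1.702 g
%Na2CO3 = 1.702 / 2.21 × 100 = 77.01%

77.0 %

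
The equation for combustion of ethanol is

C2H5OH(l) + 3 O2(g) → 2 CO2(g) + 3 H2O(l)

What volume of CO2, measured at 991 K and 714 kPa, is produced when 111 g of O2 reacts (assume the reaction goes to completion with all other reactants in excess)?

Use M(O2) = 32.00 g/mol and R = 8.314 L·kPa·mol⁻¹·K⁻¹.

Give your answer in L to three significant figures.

26.7 L

n(O2) = 111.0 / 32.00 = 3.469 mol
n(CO2) = (2/3) × 3.469 = 2.313 mol
V = nRT/P = 2.313 × 8.314 × 991 / 714 = 26.69 L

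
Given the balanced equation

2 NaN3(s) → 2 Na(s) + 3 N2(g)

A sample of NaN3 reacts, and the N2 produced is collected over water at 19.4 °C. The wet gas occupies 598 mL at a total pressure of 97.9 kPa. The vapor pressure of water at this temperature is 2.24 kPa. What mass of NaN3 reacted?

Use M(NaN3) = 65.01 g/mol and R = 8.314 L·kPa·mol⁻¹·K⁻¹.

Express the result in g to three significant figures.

1.02 g

P(N2) = 97.9 − 2.24 = 95.66 kPa
n(N2) = PV/RT = (95.66 × 0.5980) / (8.314 × 292.55) = 0.02352 mol
n(NaN3) = (2/3) × 0.02352 = 0.01568 mol
m(NaN3) = 0.01568 × 65.01 = 1.019 g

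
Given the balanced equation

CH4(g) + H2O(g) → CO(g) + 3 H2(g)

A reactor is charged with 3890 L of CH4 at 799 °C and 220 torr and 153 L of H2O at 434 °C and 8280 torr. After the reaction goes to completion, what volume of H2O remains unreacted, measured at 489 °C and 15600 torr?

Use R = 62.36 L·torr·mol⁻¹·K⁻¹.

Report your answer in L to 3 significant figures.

n(CH4) = PV/RT = (220 × 3890) / (62.36 × 1072.15) = 12.80 mol
n(H2O) = PV/RT = (8280 × 153) / (62.36 × 707.15) = 28.73 mol
For 12.80 mol CH4, stoichiometry requires (1/1) × 12.80 = 12.80 mol H2O; 28.73 mol is available, so CH4 is limiting.
n(H2O) consumed = (1/1) × 12.80 = 12.80 mol; remaining = 28.73 − 12.80 = 15.93 mol
V(H2O) = nRT/P = 15.93 × 62.36 × 762.15 / 15600 = 48.53 L

48.5 L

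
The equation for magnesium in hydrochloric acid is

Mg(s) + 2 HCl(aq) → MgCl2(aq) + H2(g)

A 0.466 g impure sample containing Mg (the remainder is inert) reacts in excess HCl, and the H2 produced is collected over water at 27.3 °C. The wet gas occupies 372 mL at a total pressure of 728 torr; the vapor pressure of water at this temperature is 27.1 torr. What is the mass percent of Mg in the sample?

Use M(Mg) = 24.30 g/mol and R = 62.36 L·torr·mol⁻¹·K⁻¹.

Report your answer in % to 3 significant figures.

72.6 %

P(H2) = 728 − 27.1 = 700.9 torr
n(H2) = PV/RT = (700.9 × 0.3720) / (62.36 × 300.45) = 0.01392 mol
n(Mg) = (1/1) × 0.01392 = 0.01392 mol
m(Mg) = 0.01392 × 24.30 = 0.3383 g
%Mg = 0.3383 / 0.466 × 100 = 72.60%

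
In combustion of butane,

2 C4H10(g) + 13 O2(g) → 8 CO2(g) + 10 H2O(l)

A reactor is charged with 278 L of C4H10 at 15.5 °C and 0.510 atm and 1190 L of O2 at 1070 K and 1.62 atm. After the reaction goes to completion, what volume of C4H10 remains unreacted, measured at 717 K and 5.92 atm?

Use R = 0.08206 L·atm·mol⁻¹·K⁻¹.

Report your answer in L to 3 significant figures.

n(C4H10) = PV/RT = (0.510 × 278) / (0.08206 × 288.65) = 5.986 mol
n(O2) = PV/RT = (1.62 × 1190) / (0.08206 × 1070) = 21.96 mol
For 5.986 mol C4H10, stoichiometry requires (13/2) × 5.986 = 38.91 mol O2; 21.96 mol is available, so O2 is limiting.
n(C4H10) consumed = (2/13) × 21.96 = 3.378 mol; remaining = 5.986 − 3.378 = 2.608 mol
V(C4H10) = nRT/P = 2.608 × 0.08206 × 717 / 5.92 = 25.92 L

25.9 L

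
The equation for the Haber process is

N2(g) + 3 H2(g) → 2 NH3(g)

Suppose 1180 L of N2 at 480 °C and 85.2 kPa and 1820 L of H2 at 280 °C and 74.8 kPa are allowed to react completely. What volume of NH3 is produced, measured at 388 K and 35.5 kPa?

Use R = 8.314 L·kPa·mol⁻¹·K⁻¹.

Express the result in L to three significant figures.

1790 L

n(N2) = PV/RT = (85.2 × 1180) / (8.314 × 753.15) = 16.06 mol
n(H2) = PV/RT = (74.8 × 1820) / (8.314 × 553.15) = 29.60 mol
For 16.06 mol N2, stoichiometry requires (3/1) × 16.06 = 48.18 mol H2; 29.60 mol is available, so H2 is limiting.
n(NH3) = (2/3) × 29.60 = 19.73 mol
V(NH3) = nRT/P = 19.73 × 8.314 × 388 / 35.5 = 1793 L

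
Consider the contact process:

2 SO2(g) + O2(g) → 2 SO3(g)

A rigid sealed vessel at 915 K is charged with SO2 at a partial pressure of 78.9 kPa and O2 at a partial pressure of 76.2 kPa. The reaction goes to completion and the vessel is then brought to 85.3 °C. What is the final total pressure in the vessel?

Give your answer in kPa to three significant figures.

45.3 kPa

At constant V, partial pressures at 915 K are proportional to moles, so apply stoichiometry directly to pressures.
P(O2) required for 78.9 kPa of SO2 = (1/2) × 78.9 = 39.45 kPa; available 76.2 kPa, so SO2 is limiting.
P(O2) remaining = 76.2 − (1/2) × 78.9 = 36.75 kPa
P(gaseous products) = (2)/2 × 78.9 = 78.90 kPa
P_total at 915 K = 36.75 + 78.90 = 115.7 kPa
Scaling to 85.3 °C: P = 115.7 × 358.45/915 = 45.33 kPa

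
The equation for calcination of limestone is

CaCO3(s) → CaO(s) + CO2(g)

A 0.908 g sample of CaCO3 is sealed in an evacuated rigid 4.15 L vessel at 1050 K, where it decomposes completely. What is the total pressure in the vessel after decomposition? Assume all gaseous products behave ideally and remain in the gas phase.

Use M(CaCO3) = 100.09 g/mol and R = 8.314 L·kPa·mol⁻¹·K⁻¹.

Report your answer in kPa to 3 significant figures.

n(CaCO3) = 0.908 / 100.09 = 0.009072 mol
n(gas produced) = (1/1) × 0.009072 = 0.009072 mol
P = nRT/V = 0.009072 × 8.314 × 1050 / 4.15 = 19.08 kPa

19.1 kPa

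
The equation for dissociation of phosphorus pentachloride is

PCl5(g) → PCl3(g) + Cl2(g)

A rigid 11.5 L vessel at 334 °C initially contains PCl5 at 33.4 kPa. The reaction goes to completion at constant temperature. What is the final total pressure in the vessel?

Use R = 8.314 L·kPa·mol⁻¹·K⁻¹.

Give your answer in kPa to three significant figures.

66.8 kPa

Rigid vessel, constant T ⇒ P scales with total gas moles (1 → 2).
P_final = (2/1) × 33.4 = 66.80 kPa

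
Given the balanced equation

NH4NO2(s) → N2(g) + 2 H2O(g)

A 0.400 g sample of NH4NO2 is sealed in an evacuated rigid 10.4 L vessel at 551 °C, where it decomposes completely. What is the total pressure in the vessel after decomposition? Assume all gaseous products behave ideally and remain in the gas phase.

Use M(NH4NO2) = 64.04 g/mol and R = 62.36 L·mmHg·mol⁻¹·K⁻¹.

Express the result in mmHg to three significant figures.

92.6 mmHg

n(NH4NO2) = 0.400 / 64.04 = 0.006246 mol
n(gas produced) = (3/1) × 0.006246 = 0.01874 mol
P = nRT/V = 0.01874 × 62.36 × 824.15 / 10.4 = 92.61 mmHg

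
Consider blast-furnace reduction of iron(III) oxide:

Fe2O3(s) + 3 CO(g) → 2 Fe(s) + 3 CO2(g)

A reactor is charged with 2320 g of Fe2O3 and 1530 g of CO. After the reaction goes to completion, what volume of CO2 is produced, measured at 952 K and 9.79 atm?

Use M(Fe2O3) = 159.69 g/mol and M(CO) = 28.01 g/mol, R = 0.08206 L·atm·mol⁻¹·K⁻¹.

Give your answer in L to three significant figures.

348 L

n(Fe2O3) = 2320 / 159.69 = 14.53 mol
n(CO) = 1530 / 28.01 = 54.62 mol
For 14.53 mol Fe2O3, stoichiometry requires (3/1) × 14.53 = 43.59 mol CO; 54.62 mol is available, so Fe2O3 is limiting.
n(CO2) = (3/1) × 14.53 = 43.59 mol
V(CO2) = nRT/P = 43.59 × 0.08206 × 952 / 9.79 = 347.8 L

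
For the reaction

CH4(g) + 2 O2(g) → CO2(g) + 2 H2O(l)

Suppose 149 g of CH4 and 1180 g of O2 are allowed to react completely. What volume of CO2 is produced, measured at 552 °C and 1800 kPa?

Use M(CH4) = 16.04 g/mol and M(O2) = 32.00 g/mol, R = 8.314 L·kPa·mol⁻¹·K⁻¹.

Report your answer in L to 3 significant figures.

35.4 L

n(CH4) = 149 / 16.04 = 9.289 mol
n(O2) = 1180 / 32.00 = 36.88 mol
For 9.289 mol CH4, stoichiometry requires (2/1) × 9.289 = 18.58 mol O2; 36.88 mol is available, so CH4 is limiting.
n(CO2) = (1/1) × 9.289 = 9.289 mol
V(CO2) = nRT/P = 9.289 × 8.314 × 825.15 / 1800 = 35.40 L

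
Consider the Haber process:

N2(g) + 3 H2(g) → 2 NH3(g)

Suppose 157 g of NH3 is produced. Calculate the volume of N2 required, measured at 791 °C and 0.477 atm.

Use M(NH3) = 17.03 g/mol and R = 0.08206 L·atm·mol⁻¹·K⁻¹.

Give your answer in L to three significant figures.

n(NH3) = 157.0 / 17.03 = 9.219 mol
n(N2) = (1/2) × 9.219 = 4.609 mol
V = nRT/P = 4.609 × 0.08206 × 1064.15 / 0.477 = 843.8 L

844 L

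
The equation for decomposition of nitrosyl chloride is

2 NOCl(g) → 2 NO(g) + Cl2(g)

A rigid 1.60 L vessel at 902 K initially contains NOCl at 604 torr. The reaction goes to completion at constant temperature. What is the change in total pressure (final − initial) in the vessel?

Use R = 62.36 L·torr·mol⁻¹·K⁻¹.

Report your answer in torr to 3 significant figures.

302 torr

Rigid vessel, constant T ⇒ P scales with total gas moles (2 → 3).
P_final = (3/2) × 604 = 906.0 torr; ΔP = 906.0 − 604 = 302.0 torr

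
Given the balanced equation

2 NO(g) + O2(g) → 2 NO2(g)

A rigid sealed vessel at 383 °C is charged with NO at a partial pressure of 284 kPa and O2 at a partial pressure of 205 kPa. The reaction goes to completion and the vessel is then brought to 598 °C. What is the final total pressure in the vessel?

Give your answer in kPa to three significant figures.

Because the vessel is rigid and T is held at 383 °C, work the stoichiometry in partial pressures (P_i = n_iRT/V).
P(O2) required for 284 kPa of NO = (1/2) × 284 = 142.0 kPa; available 205 kPa, so NO is limiting.
P(O2) remaining = 205 − (1/2) × 284 = 63.00 kPa
P(gaseous products) = (2)/2 × 284 = 284.0 kPa
P_total at 383 °C = 63.00 + 284.0 = 347.0 kPa
Scaling to 598 °C: P = 347.0 × 871.15/656.15 = 460.7 kPa

461 kPa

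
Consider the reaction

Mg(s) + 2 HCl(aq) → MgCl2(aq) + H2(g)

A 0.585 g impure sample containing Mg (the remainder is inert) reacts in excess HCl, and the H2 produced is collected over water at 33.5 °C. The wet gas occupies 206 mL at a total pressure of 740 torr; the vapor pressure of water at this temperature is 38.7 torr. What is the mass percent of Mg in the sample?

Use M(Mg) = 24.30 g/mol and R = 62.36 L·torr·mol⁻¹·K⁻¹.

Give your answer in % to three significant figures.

31.4 %

P(H2) = 740 − 38.7 = 701.3 torr
n(H2) = PV/RT = (701.3 × 0.2060) / (62.36 × 306.65) = 0.007555 mol
n(Mg) = (1/1) × 0.007555 = 0.007555 mol
m(Mg) = 0.007555 × 24.30 = 0.1836 g
%Mg = 0.1836 / 0.585 × 100 = 31.38%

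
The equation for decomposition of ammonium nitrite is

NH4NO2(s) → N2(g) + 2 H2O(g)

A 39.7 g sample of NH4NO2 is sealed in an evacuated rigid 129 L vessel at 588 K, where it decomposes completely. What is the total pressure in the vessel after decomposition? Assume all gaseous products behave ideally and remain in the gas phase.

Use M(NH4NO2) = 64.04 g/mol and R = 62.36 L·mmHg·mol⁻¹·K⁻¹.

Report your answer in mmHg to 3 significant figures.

529 mmHg

n(NH4NO2) = 39.7 / 64.04 = 0.6199 mol
n(gas produced) = (3/1) × 0.6199 = 1.860 mol
P = nRT/V = 1.860 × 62.36 × 588 / 129 = 528.7 mmHg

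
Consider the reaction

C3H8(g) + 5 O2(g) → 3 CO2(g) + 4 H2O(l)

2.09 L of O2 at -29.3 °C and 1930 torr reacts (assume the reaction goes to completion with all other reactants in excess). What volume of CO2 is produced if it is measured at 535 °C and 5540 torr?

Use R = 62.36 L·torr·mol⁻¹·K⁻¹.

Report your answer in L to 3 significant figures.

1.45 L

n(O2) = PV/RT = (1930 × 2.09) / (62.36 × 243.85) = 0.2653 mol
n(CO2) = (3/5) × 0.2653 = 0.1592 mol
V = nRT/P = 0.1592 × 62.36 × 808.15 / 5540 = 1.448 L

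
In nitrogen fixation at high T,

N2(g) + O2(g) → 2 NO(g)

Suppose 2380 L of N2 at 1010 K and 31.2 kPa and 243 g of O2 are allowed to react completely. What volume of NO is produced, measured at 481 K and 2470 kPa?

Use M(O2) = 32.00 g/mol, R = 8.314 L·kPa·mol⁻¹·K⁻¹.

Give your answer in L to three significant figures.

n(N2) = PV/RT = (31.2 × 2380) / (8.314 × 1010) = 8.843 mol
n(O2) = 243 / 32.00 = 7.594 mol
For 8.843 mol N2, stoichiometry requires (1/1) × 8.843 = 8.843 mol O2; 7.594 mol is available, so O2 is limiting.
n(NO) = (2/1) × 7.594 = 15.19 mol
V(NO) = nRT/P = 15.19 × 8.314 × 481 / 2470 = 24.59 L

24.6 L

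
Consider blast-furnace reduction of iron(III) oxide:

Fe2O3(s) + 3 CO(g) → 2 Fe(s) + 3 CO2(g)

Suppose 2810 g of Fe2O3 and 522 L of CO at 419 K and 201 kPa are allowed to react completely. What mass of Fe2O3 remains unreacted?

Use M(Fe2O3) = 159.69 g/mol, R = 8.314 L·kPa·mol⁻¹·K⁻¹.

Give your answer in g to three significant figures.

n(Fe2O3) = 2810 / 159.69 = 17.60 mol
n(CO) = PV/RT = (201 × 522) / (8.314 × 419) = 30.12 mol
For 17.60 mol Fe2O3, stoichiometry requires (3/1) × 17.60 = 52.80 mol CO; 30.12 mol is available, so CO is limiting.
n(Fe2O3) consumed = (1/3) × 30.12 = 10.04 mol; remaining = 17.60 − 10.04 = 7.560 mol
m(Fe2O3) = 7.560 × 159.69 = 1207 g

1210 g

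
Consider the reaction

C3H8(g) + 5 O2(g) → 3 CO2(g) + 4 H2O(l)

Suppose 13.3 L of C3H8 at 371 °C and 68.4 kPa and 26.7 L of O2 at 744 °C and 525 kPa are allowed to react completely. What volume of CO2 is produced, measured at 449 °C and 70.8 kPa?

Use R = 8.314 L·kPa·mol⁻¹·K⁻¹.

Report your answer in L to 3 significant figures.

n(C3H8) = PV/RT = (68.4 × 13.3) / (8.314 × 644.15) = 0.1699 mol
n(O2) = PV/RT = (525 × 26.7) / (8.314 × 1017.15) = 1.658 mol
For 0.1699 mol C3H8, stoichiometry requires (5/1) × 0.1699 = 0.8495 mol O2; 1.658 mol is available, so C3H8 is limiting.
n(CO2) = (3/1) × 0.1699 = 0.5097 mol
V(CO2) = nRT/P = 0.5097 × 8.314 × 722.15 / 70.8 = 43.22 L

43.2 L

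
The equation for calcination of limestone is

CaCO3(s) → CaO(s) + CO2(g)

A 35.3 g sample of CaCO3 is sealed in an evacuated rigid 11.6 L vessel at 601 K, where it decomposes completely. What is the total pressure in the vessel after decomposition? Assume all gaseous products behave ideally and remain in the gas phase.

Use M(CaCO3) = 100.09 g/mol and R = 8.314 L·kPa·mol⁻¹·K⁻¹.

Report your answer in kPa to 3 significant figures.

n(CaCO3) = 35.3 / 100.09 = 0.3527 mol
n(gas produced) = (1/1) × 0.3527 = 0.3527 mol
P = nRT/V = 0.3527 × 8.314 × 601 / 11.6 = 151.9 kPa

152 kPa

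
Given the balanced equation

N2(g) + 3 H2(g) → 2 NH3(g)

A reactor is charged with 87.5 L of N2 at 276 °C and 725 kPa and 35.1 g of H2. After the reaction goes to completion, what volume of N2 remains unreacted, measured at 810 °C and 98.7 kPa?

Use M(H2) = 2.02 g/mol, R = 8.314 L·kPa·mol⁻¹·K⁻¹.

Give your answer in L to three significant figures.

n(N2) = PV/RT = (725 × 87.5) / (8.314 × 549.15) = 13.89 mol
n(H2) = 35.1 / 2.02 = 17.38 mol
For 13.89 mol N2, stoichiometry requires (3/1) × 13.89 = 41.67 mol H2; 17.38 mol is available, so H2 is limiting.
n(N2) consumed = (1/3) × 17.38 = 5.793 mol; remaining = 13.89 − 5.793 = 8.097 mol
V(N2) = nRT/P = 8.097 × 8.314 × 1083.15 / 98.7 = 738.8 L

739 L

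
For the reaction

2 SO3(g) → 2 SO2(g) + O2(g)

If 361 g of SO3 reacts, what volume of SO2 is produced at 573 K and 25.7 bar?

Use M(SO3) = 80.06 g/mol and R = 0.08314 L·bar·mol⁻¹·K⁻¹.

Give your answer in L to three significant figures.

n(SO3) = 361.0 / 80.06 = 4.509 mol
n(SO2) = (2/2) × 4.509 = 4.509 mol
V = nRT/P = 4.509 × 0.08314 × 573 / 25.7 = 8.358 L

8.36 L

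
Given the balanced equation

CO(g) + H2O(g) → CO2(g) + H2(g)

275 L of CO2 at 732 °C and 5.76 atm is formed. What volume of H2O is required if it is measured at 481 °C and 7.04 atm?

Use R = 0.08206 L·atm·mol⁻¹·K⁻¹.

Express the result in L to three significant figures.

n(CO2) = PV/RT = (5.76 × 275) / (0.08206 × 1005.15) = 19.20 mol
n(H2O) = (1/1) × 19.20 = 19.20 mol
V = nRT/P = 19.20 × 0.08206 × 754.15 / 7.04 = 168.8 L

169 L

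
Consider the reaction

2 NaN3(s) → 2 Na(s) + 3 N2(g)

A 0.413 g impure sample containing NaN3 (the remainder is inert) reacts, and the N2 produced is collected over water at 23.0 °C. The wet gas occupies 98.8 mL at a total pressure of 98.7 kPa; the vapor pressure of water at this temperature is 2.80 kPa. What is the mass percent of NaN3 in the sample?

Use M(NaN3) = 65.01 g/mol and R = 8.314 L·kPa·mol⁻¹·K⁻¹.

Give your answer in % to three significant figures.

P(N2) = 98.7 − 2.80 = 95.90 kPa
n(N2) = PV/RT = (95.90 × 0.09880) / (8.314 × 296.15) = 0.003848 mol
n(NaN3) = (2/3) × 0.003848 = 0.002565 mol
m(NaN3) = 0.002565 × 65.01 = 0.1668 g
%NaN3 = 0.1668 / 0.413 × 100 = 40.39%

40.4 %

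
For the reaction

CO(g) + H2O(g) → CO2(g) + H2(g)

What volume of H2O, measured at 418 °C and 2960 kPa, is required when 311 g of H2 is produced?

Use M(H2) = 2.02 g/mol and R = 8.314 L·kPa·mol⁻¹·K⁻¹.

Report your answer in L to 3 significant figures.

299 L

n(H2) = 311.0 / 2.02 = 154.0 mol
n(H2O) = (1/1) × 154.0 = 154.0 mol
V = nRT/P = 154.0 × 8.314 × 691.15 / 2960 = 299.0 L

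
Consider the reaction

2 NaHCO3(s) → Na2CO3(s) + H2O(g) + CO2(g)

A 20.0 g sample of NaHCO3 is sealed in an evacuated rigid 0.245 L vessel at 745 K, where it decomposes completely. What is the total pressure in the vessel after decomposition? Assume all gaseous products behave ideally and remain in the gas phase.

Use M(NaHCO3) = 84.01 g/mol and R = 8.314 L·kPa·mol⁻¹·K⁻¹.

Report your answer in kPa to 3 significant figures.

6020 kPa

n(NaHCO3) = 20.0 / 84.01 = 0.2381 mol
n(gas produced) = (2/2) × 0.2381 = 0.2381 mol
P = nRT/V = 0.2381 × 8.314 × 745 / 0.245 = 6019 kPa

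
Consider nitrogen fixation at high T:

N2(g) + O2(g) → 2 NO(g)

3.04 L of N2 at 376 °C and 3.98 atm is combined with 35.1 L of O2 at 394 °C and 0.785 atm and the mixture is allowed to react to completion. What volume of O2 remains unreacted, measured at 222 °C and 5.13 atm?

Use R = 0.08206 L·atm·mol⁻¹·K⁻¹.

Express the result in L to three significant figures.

n(N2) = PV/RT = (3.98 × 3.04) / (0.08206 × 649.15) = 0.2271 mol
n(O2) = PV/RT = (0.785 × 35.1) / (0.08206 × 667.15) = 0.5033 mol
For 0.2271 mol N2, stoichiometry requires (1/1) × 0.2271 = 0.2271 mol O2; 0.5033 mol is available, so N2 is limiting.
n(O2) consumed = (1/1) × 0.2271 = 0.2271 mol; remaining = 0.5033 − 0.2271 = 0.2762 mol
V(O2) = nRT/P = 0.2762 × 0.08206 × 495.15 / 5.13 = 2.188 L

2.19 L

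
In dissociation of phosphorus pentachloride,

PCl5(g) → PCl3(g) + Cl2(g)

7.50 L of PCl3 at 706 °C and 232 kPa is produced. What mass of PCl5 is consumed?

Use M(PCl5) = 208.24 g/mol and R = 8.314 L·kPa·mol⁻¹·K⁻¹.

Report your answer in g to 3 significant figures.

n(PCl3) = PV/RT = (232 × 7.50) / (8.314 × 979.15) = 0.2137 mol
n(PCl5) = (1/1) × 0.2137 = 0.2137 mol
m(PCl5) = 0.2137 × 208.24 = 44.50 g

44.5 g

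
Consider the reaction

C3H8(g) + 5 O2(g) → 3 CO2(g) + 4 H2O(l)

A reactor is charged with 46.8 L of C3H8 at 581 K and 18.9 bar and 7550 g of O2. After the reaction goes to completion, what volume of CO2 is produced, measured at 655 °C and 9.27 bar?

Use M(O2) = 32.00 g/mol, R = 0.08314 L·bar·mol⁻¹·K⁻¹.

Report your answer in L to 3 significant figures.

n(C3H8) = PV/RT = (18.9 × 46.8) / (0.08314 × 581) = 18.31 mol
n(O2) = 7550 / 32.00 = 235.9 mol
For 18.31 mol C3H8, stoichiometry requires (5/1) × 18.31 = 91.55 mol O2; 235.9 mol is available, so C3H8 is limiting.
n(CO2) = (3/1) × 18.31 = 54.93 mol
V(CO2) = nRT/P = 54.93 × 0.08314 × 928.15 / 9.27 = 457.3 L

457 L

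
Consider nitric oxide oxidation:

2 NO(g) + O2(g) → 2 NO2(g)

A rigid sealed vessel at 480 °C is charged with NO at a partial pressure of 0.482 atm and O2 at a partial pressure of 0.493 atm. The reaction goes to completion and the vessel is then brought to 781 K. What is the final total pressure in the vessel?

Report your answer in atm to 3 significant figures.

0.761 atm

With V and T fixed, P_i ∝ n_i, so the mole ratios apply directly to partial pressures at 480 °C.
P(O2) required for 0.482 atm of NO = (1/2) × 0.482 = 0.2410 atm; available 0.493 atm, so NO is limiting.
P(O2) remaining = 0.493 − (1/2) × 0.482 = 0.2520 atm
P(gaseous products) = (2)/2 × 0.482 = 0.4820 atm
P_total at 480 °C = 0.2520 + 0.4820 = 0.7340 atm
Scaling to 781 K: P = 0.7340 × 781/753.15 = 0.7611 atm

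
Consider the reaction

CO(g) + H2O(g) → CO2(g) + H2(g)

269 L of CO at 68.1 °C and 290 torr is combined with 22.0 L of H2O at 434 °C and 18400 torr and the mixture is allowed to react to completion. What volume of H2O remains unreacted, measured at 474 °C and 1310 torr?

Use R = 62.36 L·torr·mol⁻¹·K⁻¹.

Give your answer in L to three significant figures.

196 L

n(CO) = PV/RT = (290 × 269) / (62.36 × 341.25) = 3.666 mol
n(H2O) = PV/RT = (18400 × 22.0) / (62.36 × 707.15) = 9.180 mol
For 3.666 mol CO, stoichiometry requires (1/1) × 3.666 = 3.666 mol H2O; 9.180 mol is available, so CO is limiting.
n(H2O) consumed = (1/1) × 3.666 = 3.666 mol; remaining = 9.180 − 3.666 = 5.514 mol
V(H2O) = nRT/P = 5.514 × 62.36 × 747.15 / 1310 = 196.1 L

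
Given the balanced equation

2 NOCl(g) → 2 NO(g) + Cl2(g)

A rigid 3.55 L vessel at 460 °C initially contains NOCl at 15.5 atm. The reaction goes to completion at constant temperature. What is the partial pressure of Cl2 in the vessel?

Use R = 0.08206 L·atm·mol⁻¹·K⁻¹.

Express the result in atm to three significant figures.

n(NOCl)₀ = PV/RT = (15.5 × 3.55) / (0.08206 × 733.15) = 0.9146 mol
n(Cl2) = (1/2) × 0.9146 = 0.4573 mol
P(Cl2) = nRT/V = 0.4573 × 0.08206 × 733.15 / 3.55 = 7.750 atm

7.75 atm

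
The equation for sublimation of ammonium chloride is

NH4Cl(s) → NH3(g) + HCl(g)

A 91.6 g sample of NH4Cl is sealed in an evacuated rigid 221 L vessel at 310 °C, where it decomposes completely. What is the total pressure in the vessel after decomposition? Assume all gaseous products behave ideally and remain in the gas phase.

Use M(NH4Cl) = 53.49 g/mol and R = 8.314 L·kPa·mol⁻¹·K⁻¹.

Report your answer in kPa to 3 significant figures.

75.1 kPa

n(NH4Cl) = 91.6 / 53.49 = 1.712 mol
n(gas produced) = (2/1) × 1.712 = 3.424 mol
P = nRT/V = 3.424 × 8.314 × 583.15 / 221 = 75.12 kPa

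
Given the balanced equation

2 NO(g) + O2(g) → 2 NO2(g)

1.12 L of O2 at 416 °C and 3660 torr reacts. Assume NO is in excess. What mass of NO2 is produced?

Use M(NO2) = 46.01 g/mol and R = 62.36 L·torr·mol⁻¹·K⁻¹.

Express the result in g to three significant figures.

n(O2) = PV/RT = (3660 × 1.12) / (62.36 × 689.15) = 0.09538 mol
n(NO2) = (2/1) × 0.09538 = 0.1908 mol
m(NO2) = 0.1908 × 46.01 = 8.779 g

8.78 g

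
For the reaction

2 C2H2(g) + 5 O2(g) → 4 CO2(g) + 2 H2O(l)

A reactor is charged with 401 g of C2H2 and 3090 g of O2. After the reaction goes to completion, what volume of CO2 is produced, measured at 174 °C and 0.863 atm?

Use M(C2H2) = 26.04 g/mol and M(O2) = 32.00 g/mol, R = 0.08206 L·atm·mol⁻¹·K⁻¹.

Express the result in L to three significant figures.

1310 L

n(C2H2) = 401 / 26.04 = 15.40 mol
n(O2) = 3090 / 32.00 = 96.56 mol
For 15.40 mol C2H2, stoichiometry requires (5/2) × 15.40 = 38.50 mol O2; 96.56 mol is available, so C2H2 is limiting.
n(CO2) = (4/2) × 15.40 = 30.80 mol
V(CO2) = nRT/P = 30.80 × 0.08206 × 447.15 / 0.863 = 1310 L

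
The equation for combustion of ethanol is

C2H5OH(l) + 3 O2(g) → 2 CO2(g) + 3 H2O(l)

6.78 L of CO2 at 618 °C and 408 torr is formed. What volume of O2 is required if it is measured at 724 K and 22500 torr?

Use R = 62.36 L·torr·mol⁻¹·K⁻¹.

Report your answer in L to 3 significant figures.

n(CO2) = PV/RT = (408 × 6.78) / (62.36 × 891.15) = 0.04978 mol
n(O2) = (3/2) × 0.04978 = 0.07467 mol
V = nRT/P = 0.07467 × 62.36 × 724 / 22500 = 0.1498 L

0.150 L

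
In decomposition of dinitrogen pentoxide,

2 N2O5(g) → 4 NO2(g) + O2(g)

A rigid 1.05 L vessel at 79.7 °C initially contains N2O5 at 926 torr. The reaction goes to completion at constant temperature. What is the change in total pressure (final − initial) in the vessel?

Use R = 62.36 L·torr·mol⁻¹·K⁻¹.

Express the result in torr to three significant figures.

1390 torr

Since T and V are fixed, P_final/P_initial = n_final/n_initial = 5/2.
P_final = (5/2) × 926 = 2315 torr; ΔP = 2315 − 926 = 1389 torr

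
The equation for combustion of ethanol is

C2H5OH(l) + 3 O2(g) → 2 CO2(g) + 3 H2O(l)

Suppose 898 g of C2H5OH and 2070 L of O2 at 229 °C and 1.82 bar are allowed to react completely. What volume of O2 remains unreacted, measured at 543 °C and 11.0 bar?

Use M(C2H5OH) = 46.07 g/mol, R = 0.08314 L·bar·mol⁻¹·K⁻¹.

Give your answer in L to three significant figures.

196 L

n(C2H5OH) = 898 / 46.07 = 19.49 mol
n(O2) = PV/RT = (1.82 × 2070) / (0.08314 × 502.15) = 90.24 mol
For 19.49 mol C2H5OH, stoichiometry requires (3/1) × 19.49 = 58.47 mol O2; 90.24 mol is available, so C2H5OH is limiting.
n(O2) consumed = (3/1) × 19.49 = 58.47 mol; remaining = 90.24 − 58.47 = 31.77 mol
V(O2) = nRT/P = 31.77 × 0.08314 × 816.15 / 11.0 = 196.0 L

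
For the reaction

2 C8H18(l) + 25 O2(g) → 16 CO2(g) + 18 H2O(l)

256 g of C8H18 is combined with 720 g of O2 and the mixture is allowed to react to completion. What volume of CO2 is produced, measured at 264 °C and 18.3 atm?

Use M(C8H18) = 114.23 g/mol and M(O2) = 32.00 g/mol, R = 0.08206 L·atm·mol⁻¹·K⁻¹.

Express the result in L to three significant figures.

n(C8H18) = 256 / 114.23 = 2.241 mol
n(O2) = 720 / 32.00 = 22.50 mol
For 2.241 mol C8H18, stoichiometry requires (25/2) × 2.241 = 28.01 mol O2; 22.50 mol is available, so O2 is limiting.
n(CO2) = (16/25) × 22.50 = 14.40 mol
V(CO2) = nRT/P = 14.40 × 0.08206 × 537.15 / 18.3 = 34.68 L

34.7 L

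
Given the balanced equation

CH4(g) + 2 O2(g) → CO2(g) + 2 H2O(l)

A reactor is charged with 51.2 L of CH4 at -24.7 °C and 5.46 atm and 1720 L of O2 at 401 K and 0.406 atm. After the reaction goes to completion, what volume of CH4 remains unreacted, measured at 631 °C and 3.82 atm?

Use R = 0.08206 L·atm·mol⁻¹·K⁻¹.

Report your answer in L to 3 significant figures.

60.2 L

n(CH4) = PV/RT = (5.46 × 51.2) / (0.08206 × 248.45) = 13.71 mol
n(O2) = PV/RT = (0.406 × 1720) / (0.08206 × 401) = 21.22 mol
For 13.71 mol CH4, stoichiometry requires (2/1) × 13.71 = 27.42 mol O2; 21.22 mol is available, so O2 is limiting.
n(CH4) consumed = (1/2) × 21.22 = 10.61 mol; remaining = 13.71 − 10.61 = 3.100 mol
V(CH4) = nRT/P = 3.100 × 0.08206 × 904.15 / 3.82 = 60.21 L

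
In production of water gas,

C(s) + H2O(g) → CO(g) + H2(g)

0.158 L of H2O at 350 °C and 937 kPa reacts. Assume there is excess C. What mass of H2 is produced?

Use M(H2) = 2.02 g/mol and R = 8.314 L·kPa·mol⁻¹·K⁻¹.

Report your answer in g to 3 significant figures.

0.0577 g

n(H2O) = PV/RT = (937 × 0.158) / (8.314 × 623.15) = 0.02858 mol
n(H2) = (1/1) × 0.02858 = 0.02858 mol
m(H2) = 0.02858 × 2.02 = 0.05773 g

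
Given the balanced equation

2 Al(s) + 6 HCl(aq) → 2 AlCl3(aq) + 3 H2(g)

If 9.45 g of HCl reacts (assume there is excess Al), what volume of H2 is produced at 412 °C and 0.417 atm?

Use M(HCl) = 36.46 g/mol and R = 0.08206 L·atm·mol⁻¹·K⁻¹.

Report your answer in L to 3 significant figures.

n(HCl) = 9.450 / 36.46 = 0.2592 mol
n(H2) = (3/6) × 0.2592 = 0.1296 mol
V = nRT/P = 0.1296 × 0.08206 × 685.15 / 0.417 = 17.47 L

17.5 L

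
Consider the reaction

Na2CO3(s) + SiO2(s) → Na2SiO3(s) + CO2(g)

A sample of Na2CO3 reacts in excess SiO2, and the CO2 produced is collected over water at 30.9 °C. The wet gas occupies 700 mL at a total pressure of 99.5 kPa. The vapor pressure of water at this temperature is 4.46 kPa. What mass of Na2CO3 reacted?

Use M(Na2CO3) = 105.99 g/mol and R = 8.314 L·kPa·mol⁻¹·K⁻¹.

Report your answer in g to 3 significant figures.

P(CO2) = 99.5 − 4.46 = 95.04 kPa
n(CO2) = PV/RT = (95.04 × 0.7000) / (8.314 × 304.05) = 0.02632 mol
n(Na2CO3) = (1/1) × 0.02632 = 0.02632 mol
m(Na2CO3) = 0.02632 × 105.99 = 2.790 g

2.79 g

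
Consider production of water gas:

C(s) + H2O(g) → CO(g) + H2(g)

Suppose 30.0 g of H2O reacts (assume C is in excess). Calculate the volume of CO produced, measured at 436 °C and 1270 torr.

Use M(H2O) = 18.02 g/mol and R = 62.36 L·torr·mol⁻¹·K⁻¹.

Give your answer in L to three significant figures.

58.0 L

n(H2O) = 30.00 / 18.02 = 1.665 mol
n(CO) = (1/1) × 1.665 = 1.665 mol
V = nRT/P = 1.665 × 62.36 × 709.15 / 1270 = 57.98 L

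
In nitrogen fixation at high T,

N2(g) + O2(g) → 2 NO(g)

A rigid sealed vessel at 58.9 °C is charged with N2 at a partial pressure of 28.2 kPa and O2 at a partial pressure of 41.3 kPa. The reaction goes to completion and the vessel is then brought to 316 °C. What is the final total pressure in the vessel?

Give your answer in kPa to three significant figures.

123 kPa

Because the vessel is rigid and T is held at 58.9 °C, work the stoichiometry in partial pressures (P_i = n_iRT/V).
P(O2) required for 28.2 kPa of N2 = (1/1) × 28.2 = 28.20 kPa; available 41.3 kPa, so N2 is limiting.
P(O2) remaining = 41.3 − (1/1) × 28.2 = 13.10 kPa
P(gaseous products) = (2)/1 × 28.2 = 56.40 kPa
P_total at 58.9 °C = 13.10 + 56.40 = 69.50 kPa
Scaling to 316 °C: P = 69.50 × 589.15/332.05 = 123.3 kPa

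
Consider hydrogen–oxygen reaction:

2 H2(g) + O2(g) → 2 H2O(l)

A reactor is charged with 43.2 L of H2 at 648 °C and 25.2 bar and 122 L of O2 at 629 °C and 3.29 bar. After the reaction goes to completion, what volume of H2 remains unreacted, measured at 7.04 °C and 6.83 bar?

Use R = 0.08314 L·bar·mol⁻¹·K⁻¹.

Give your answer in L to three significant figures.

12.0 L

n(H2) = PV/RT = (25.2 × 43.2) / (0.08314 × 921.15) = 14.21 mol
n(O2) = PV/RT = (3.29 × 122) / (0.08314 × 902.15) = 5.351 mol
For 14.21 mol H2, stoichiometry requires (1/2) × 14.21 = 7.105 mol O2; 5.351 mol is available, so O2 is limiting.
n(H2) consumed = (2/1) × 5.351 = 10.70 mol; remaining = 14.21 − 10.70 = 3.510 mol
V(H2) = nRT/P = 3.510 × 0.08314 × 280.19 / 6.83 = 11.97 L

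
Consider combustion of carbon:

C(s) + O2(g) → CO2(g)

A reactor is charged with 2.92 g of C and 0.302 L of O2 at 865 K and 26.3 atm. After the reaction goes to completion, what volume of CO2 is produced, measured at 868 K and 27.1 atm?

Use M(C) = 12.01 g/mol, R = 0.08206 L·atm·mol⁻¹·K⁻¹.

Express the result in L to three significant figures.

0.294 L

n(C) = 2.92 / 12.01 = 0.2431 mol
n(O2) = PV/RT = (26.3 × 0.302) / (0.08206 × 865) = 0.1119 mol
For 0.2431 mol C, stoichiometry requires (1/1) × 0.2431 = 0.2431 mol O2; 0.1119 mol is available, so O2 is limiting.
n(CO2) = (1/1) × 0.1119 = 0.1119 mol
V(CO2) = nRT/P = 0.1119 × 0.08206 × 868 / 27.1 = 0.2941 L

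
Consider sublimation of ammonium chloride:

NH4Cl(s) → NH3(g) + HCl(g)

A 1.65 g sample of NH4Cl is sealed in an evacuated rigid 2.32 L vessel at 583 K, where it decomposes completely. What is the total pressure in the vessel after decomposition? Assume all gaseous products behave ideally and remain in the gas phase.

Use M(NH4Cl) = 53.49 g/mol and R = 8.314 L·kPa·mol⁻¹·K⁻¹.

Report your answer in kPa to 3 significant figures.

n(NH4Cl) = 1.65 / 53.49 = 0.03085 mol
n(gas produced) = (2/1) × 0.03085 = 0.06170 mol
P = nRT/V = 0.06170 × 8.314 × 583 / 2.32 = 128.9 kPa

129 kPa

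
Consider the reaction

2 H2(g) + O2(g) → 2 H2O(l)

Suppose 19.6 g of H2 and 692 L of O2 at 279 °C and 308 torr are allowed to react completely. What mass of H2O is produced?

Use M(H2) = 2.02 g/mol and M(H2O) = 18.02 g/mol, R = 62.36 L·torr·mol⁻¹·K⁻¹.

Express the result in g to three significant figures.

n(H2) = 19.6 / 2.02 = 9.703 mol
n(O2) = PV/RT = (308 × 692) / (62.36 × 552.15) = 6.190 mol
For 9.703 mol H2, stoichiometry requires (1/2) × 9.703 = 4.851 mol O2; 6.190 mol is available, so H2 is limiting.
n(H2O) = (2/2) × 9.703 = 9.703 mol
m(H2O) = 9.703 × 18.02 = 174.8 g

175 g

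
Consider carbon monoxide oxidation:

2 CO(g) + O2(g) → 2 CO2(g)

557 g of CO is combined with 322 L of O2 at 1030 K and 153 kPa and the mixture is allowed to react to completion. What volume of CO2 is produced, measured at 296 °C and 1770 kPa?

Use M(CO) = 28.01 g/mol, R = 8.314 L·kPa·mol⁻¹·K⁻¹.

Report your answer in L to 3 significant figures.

n(CO) = 557 / 28.01 = 19.89 mol
n(O2) = PV/RT = (153 × 322) / (8.314 × 1030) = 5.753 mol
For 19.89 mol CO, stoichiometry requires (1/2) × 19.89 = 9.945 mol O2; 5.753 mol is available, so O2 is limiting.
n(CO2) = (2/1) × 5.753 = 11.51 mol
V(CO2) = nRT/P = 11.51 × 8.314 × 569.15 / 1770 = 30.77 L

30.8 L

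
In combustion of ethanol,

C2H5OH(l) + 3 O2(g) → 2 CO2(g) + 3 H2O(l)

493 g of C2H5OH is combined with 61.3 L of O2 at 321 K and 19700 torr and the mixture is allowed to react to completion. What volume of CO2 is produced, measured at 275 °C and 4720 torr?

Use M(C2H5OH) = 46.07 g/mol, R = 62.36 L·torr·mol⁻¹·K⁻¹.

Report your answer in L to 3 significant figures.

155 L

n(C2H5OH) = 493 / 46.07 = 10.70 mol
n(O2) = PV/RT = (19700 × 61.3) / (62.36 × 321) = 60.33 mol
For 10.70 mol C2H5OH, stoichiometry requires (3/1) × 10.70 = 32.10 mol O2; 60.33 mol is available, so C2H5OH is limiting.
n(CO2) = (2/1) × 10.70 = 21.40 mol
V(CO2) = nRT/P = 21.40 × 62.36 × 548.15 / 4720 = 155.0 L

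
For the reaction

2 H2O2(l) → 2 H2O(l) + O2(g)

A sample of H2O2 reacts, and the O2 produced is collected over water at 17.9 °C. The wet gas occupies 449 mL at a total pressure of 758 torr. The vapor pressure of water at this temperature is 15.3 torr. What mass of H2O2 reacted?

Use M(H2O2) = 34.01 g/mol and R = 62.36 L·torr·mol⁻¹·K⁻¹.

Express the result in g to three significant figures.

P(O2) = 758 − 15.3 = 742.7 torr
n(O2) = PV/RT = (742.7 × 0.4490) / (62.36 × 291.05) = 0.01837 mol
n(H2O2) = (2/1) × 0.01837 = 0.03674 mol
m(H2O2) = 0.03674 × 34.01 = 1.250 g

1.25 g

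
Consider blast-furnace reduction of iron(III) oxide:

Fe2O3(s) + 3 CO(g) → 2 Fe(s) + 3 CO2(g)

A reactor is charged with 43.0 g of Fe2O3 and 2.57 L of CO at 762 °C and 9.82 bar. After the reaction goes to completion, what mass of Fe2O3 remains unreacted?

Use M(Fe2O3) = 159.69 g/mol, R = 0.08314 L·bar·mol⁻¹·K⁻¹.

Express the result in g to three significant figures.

27.4 g

n(Fe2O3) = 43.0 / 159.69 = 0.2693 mol
n(CO) = PV/RT = (9.82 × 2.57) / (0.08314 × 1035.15) = 0.2932 mol
For 0.2693 mol Fe2O3, stoichiometry requires (3/1) × 0.2693 = 0.8079 mol CO; 0.2932 mol is available, so CO is limiting.
n(Fe2O3) consumed = (1/3) × 0.2932 = 0.09773 mol; remaining = 0.2693 − 0.09773 = 0.1716 mol
m(Fe2O3) = 0.1716 × 159.69 = 27.40 g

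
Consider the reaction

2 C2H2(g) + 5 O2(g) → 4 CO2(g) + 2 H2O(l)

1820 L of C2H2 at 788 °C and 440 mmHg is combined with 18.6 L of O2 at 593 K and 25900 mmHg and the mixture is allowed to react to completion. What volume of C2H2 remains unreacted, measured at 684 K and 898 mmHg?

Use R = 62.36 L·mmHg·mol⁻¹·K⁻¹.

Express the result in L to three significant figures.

327 L

n(C2H2) = PV/RT = (440 × 1820) / (62.36 × 1061.15) = 12.10 mol
n(O2) = PV/RT = (25900 × 18.6) / (62.36 × 593) = 13.03 mol
For 12.10 mol C2H2, stoichiometry requires (5/2) × 12.10 = 30.25 mol O2; 13.03 mol is available, so O2 is limiting.
n(C2H2) consumed = (2/5) × 13.03 = 5.212 mol; remaining = 12.10 − 5.212 = 6.888 mol
V(C2H2) = nRT/P = 6.888 × 62.36 × 684 / 898 = 327.2 L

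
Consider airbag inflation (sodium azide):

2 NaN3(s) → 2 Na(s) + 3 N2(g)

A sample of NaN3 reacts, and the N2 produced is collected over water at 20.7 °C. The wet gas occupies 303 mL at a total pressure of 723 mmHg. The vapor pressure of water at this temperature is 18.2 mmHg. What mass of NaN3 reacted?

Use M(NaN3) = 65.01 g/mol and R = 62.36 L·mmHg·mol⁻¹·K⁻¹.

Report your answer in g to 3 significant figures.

P(N2) = 723 − 18.2 = 704.8 mmHg
n(N2) = PV/RT = (704.8 × 0.3030) / (62.36 × 293.85) = 0.01165 mol
n(NaN3) = (2/3) × 0.01165 = 0.007767 mol
m(NaN3) = 0.007767 × 65.01 = 0.5049 g

0.505 g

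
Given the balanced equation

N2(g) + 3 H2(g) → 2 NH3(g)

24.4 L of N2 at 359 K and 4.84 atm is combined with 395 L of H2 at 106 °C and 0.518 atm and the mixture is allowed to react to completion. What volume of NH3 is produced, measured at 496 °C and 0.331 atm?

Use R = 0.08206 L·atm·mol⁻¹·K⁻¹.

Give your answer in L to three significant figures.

836 L

n(N2) = PV/RT = (4.84 × 24.4) / (0.08206 × 359) = 4.009 mol
n(H2) = PV/RT = (0.518 × 395) / (0.08206 × 379.15) = 6.576 mol
For 4.009 mol N2, stoichiometry requires (3/1) × 4.009 = 12.03 mol H2; 6.576 mol is available, so H2 is limiting.
n(NH3) = (2/3) × 6.576 = 4.384 mol
V(NH3) = nRT/P = 4.384 × 0.08206 × 769.15 / 0.331 = 836.0 L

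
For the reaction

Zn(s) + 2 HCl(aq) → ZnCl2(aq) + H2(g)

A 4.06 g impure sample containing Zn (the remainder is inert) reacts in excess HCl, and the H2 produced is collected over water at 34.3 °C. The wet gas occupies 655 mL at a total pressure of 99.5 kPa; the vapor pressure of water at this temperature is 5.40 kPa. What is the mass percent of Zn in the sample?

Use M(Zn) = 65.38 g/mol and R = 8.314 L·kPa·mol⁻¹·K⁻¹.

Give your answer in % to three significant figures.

P(H2) = 99.5 − 5.40 = 94.10 kPa
n(H2) = PV/RT = (94.10 × 0.6550) / (8.314 × 307.45) = 0.02411 mol
n(Zn) = (1/1) × 0.02411 = 0.02411 mol
m(Zn) = 0.02411 × 65.38 = 1.576 g
%Zn = 1.576 / 4.06 × 100 = 38.82%

38.8 %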